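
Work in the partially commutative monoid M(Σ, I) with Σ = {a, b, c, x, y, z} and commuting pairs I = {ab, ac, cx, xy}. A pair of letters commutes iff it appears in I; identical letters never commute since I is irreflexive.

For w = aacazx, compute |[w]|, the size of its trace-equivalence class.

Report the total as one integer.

4

0(a) covers ∅
1(a) covers 0:a
2(c) covers ∅
3(a) covers 1:a
4(z) covers 2:c, 3:a
5(x) covers 4:z
floor of heap: 0:a, 2:c
completions by unplaced set U, small U first (add the entries for U minus each lowest piece of U):
  |U|=1: {5}:1
  |U|=2: {4,5}:1
  |U|=3: {2,4,5}:1  {3,4,5}:1
  |U|=4: {1,3,4,5}:1  {2,3,4,5}:2
  start at 0(a): 3
  start at 2(c): 1
sum over floor = 4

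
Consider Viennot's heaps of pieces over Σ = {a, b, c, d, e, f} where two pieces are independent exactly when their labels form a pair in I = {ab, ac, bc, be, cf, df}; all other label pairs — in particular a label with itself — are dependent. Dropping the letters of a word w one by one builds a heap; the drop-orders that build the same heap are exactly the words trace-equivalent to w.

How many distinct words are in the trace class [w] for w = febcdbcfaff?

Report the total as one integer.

#0=f has no predecessor
#1=e depends on [0:f]
#2=b depends on [0:f]
#3=c depends on [1:e]
#4=d depends on [2:b, 3:c]
#5=b depends on [4:d]
#6=c depends on [4:d]
#7=f depends on [5:b]
#8=a depends on [7:f]
#9=f depends on [8:a]
#10=f depends on [9:f]
sources: [0:f]
N(rest) = Σ N(rest − s) over sources s of rest; N(one piece) = 1:
  size 1 → [6]=1  [10]=1
  size 2 → [6,10]=2  [9,10]=1
  size 3 → [6,9,10]=3  [8,9,10]=1
  size 4 → [6,8,9,10]=4  [7,8,9,10]=1
  size 5 → [5,7,8,9,10]=1  [6,7,8,9,10]=5
  size 6 → [5,6,7,8,9,10]=6
  size 7 → [4,5,6,7,8,9,10]=6
  size 8 → [2,4,5,6,7,8,9,10]=6  [3,4,5,6,7,8,9,10]=6
  size 9 → [1,3,4,5,6,7,8,9,10]=6  [2,3,4,5,6,7,8,9,10]=12
  first=0(f) contributes 18

18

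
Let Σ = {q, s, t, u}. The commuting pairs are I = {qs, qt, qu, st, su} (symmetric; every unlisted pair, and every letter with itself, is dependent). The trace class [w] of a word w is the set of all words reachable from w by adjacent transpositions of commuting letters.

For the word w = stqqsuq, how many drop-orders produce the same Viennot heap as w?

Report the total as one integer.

210

piece 0:s — minimal
piece 1:t — minimal
piece 2:q — minimal
piece 3:q rests on {2:q}
piece 4:s rests on {0:s}
piece 5:u rests on {1:t}
piece 6:q rests on {3:q}
minimal pieces: {0:s, 1:t, 2:q}
ways to finish when only these pieces remain (= sum over removing one remaining piece with nothing left below it):
  1 left: {4}→1  {5}→1  {6}→1
  2 left: {0,4}→1  {1,5}→1  {3,6}→1  {4,5}→2  {4,6}→2  {5,6}→2
  3 left: {0,4,5}→3  {0,4,6}→3  {1,4,5}→3  {1,5,6}→3  {2,3,6}→1  {3,4,6}→3  {3,5,6}→3  {4,5,6}→6
  4 left: {0,1,4,5}→6  {0,3,4,6}→6  {0,4,5,6}→12  {1,3,5,6}→6  {1,4,5,6}→12  {2,3,4,6}→4  {2,3,5,6}→4  {3,4,5,6}→12
  5 left: {0,1,4,5,6}→30  {0,2,3,4,6}→10  {0,3,4,5,6}→30  {1,2,3,5,6}→10  {1,3,4,5,6}→30  {2,3,4,5,6}→20
  placing 0:s first → 60 extensions
  placing 1:t first → 60 extensions
  placing 2:q first → 90 extensions
total linear extensions = 210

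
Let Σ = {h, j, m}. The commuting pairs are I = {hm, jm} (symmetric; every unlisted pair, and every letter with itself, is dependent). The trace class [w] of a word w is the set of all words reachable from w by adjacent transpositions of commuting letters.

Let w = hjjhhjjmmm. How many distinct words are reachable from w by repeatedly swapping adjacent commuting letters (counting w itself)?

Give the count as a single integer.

120

0(h) covers ∅
1(j) covers 0:h
2(j) covers 1:j
3(h) covers 2:j
4(h) covers 3:h
5(j) covers 4:h
6(j) covers 5:j
7(m) covers ∅
8(m) covers 7:m
9(m) covers 8:m
floor of heap: 0:h, 7:m
completions by unplaced set U, small U first (add the entries for U minus each lowest piece of U):
  |U|=1: {6}:1  {9}:1
  |U|=2: {5,6}:1  {6,9}:2  {8,9}:1
  |U|=3: {4,5,6}:1  {5,6,9}:3  {6,8,9}:3  {7,8,9}:1
  |U|=4: {3,4,5,6}:1  {4,5,6,9}:4  {5,6,8,9}:6  {6,7,8,9}:4
  |U|=5: {2,3,4,5,6}:1  {3,4,5,6,9}:5  {4,5,6,8,9}:10  {5,6,7,8,9}:10
  |U|=6: {1,2,3,4,5,6}:1  {2,3,4,5,6,9}:6  {3,4,5,6,8,9}:15  {4,5,6,7,8,9}:20
  |U|=7: {0,1,2,3,4,5,6}:1  {1,2,3,4,5,6,9}:7  {2,3,4,5,6,8,9}:21  {3,4,5,6,7,8,9}:35
  |U|=8: {0,1,2,3,4,5,6,9}:8  {1,2,3,4,5,6,8,9}:28  {2,3,4,5,6,7,8,9}:56
  start at 0(h): 84
  start at 7(m): 36
sum over floor = 120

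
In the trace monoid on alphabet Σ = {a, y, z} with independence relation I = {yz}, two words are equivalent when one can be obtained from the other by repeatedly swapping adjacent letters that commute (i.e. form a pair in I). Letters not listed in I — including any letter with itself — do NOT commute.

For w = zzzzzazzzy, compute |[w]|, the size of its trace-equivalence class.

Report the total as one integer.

drop 0:z onto floor
drop 1:z onto {0:z}
drop 2:z onto {1:z}
drop 3:z onto {2:z}
drop 4:z onto {3:z}
drop 5:a onto {4:z}
drop 6:z onto {5:a}
drop 7:z onto {6:z}
drop 8:z onto {7:z}
drop 9:y onto {5:a}
ground layer = {0:z}
drop-orders for the pieces not yet dropped (sum over which currently-grounded one goes next):
  1 to go: {8} 1  {9} 1
  2 to go: {7,8} 1  {8,9} 2
  3 to go: {6,7,8} 1  {7,8,9} 3
  4 to go: {6,7,8,9} 4
  5 to go: {5,6,7,8,9} 4
  6 to go: {4,5,6,7,8,9} 4
  7 to go: {3,4,5,6,7,8,9} 4
  8 to go: {2,3,4,5,6,7,8,9} 4
  if 0:z drops first: 4 orders

4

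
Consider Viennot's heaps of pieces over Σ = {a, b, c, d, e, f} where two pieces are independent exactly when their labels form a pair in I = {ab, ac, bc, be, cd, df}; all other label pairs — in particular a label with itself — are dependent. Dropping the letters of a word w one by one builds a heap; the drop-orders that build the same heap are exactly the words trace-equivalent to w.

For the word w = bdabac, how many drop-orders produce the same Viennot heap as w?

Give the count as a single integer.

18

drop 0:b onto floor
drop 1:d onto {0:b}
drop 2:a onto {1:d}
drop 3:b onto {1:d}
drop 4:a onto {2:a}
drop 5:c onto floor
ground layer = {0:b, 5:c}
drop-orders for the pieces not yet dropped (sum over which currently-grounded one goes next):
  1 to go: {3} 1  {4} 1  {5} 1
  2 to go: {2,4} 1  {3,4} 2  {3,5} 2  {4,5} 2
  3 to go: {2,3,4} 3  {2,4,5} 3  {3,4,5} 6
  4 to go: {1,2,3,4} 3  {2,3,4,5} 12
  if 0:b drops first: 15 orders
  if 5:c drops first: 3 orders
heap linearizations: 18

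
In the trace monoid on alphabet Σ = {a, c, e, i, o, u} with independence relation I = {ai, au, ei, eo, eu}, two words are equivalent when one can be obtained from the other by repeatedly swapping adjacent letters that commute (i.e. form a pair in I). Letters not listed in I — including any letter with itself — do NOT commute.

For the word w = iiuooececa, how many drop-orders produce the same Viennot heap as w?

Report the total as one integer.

#0=i has no predecessor
#1=i depends on [0:i]
#2=u depends on [1:i]
#3=o depends on [2:u]
#4=o depends on [3:o]
#5=e has no predecessor
#6=c depends on [4:o, 5:e]
#7=e depends on [6:c]
#8=c depends on [7:e]
#9=a depends on [8:c]
sources: [0:i, 5:e]
N(rest) = Σ N(rest − s) over sources s of rest; N(one piece) = 1:
  size 1 → [9]=1
  size 2 → [8,9]=1
  size 3 → [7,8,9]=1
  size 4 → [6,7,8,9]=1
  size 5 → [4,6,7,8,9]=1  [5,6,7,8,9]=1
  size 6 → [3,4,6,7,8,9]=1  [4,5,6,7,8,9]=2
  size 7 → [2,3,4,6,7,8,9]=1  [3,4,5,6,7,8,9]=3
  size 8 → [1,2,3,4,6,7,8,9]=1  [2,3,4,5,6,7,8,9]=4
  first=0(i) contributes 5
  first=5(e) contributes 1
|[w]| = 6

6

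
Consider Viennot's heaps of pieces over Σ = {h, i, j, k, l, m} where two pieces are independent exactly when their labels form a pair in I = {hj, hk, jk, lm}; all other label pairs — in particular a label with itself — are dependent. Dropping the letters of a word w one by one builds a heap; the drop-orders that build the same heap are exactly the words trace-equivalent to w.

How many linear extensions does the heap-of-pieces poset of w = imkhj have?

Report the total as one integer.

#0=i has no predecessor
#1=m depends on [0:i]
#2=k depends on [1:m]
#3=h depends on [1:m]
#4=j depends on [1:m]
sources: [0:i]
N(rest) = Σ N(rest − s) over sources s of rest; N(one piece) = 1:
  size 1 → [2]=1  [3]=1  [4]=1
  size 2 → [2,3]=2  [2,4]=2  [3,4]=2
  size 3 → [2,3,4]=6
  first=0(i) contributes 6

6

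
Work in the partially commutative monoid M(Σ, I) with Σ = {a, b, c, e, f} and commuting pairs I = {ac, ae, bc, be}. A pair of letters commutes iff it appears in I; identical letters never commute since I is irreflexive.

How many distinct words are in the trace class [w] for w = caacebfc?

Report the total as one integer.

20

drop 0:c onto floor
drop 1:a onto floor
drop 2:a onto {1:a}
drop 3:c onto {0:c}
drop 4:e onto {3:c}
drop 5:b onto {2:a}
drop 6:f onto {4:e, 5:b}
drop 7:c onto {6:f}
ground layer = {0:c, 1:a}
drop-orders for the pieces not yet dropped (sum over which currently-grounded one goes next):
  1 to go: {7} 1
  2 to go: {6,7} 1
  3 to go: {4,6,7} 1  {5,6,7} 1
  4 to go: {2,5,6,7} 1  {3,4,6,7} 1  {4,5,6,7} 2
  5 to go: {0,3,4,6,7} 1  {1,2,5,6,7} 1  {2,4,5,6,7} 3  {3,4,5,6,7} 3
  6 to go: {0,3,4,5,6,7} 4  {1,2,4,5,6,7} 4  {2,3,4,5,6,7} 6
  if 0:c drops first: 10 orders
  if 1:a drops first: 10 orders
heap linearizations: 20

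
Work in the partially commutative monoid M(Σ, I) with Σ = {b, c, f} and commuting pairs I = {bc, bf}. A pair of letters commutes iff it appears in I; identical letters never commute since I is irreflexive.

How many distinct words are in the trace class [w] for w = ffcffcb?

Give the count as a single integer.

7

drop 0:f onto floor
drop 1:f onto {0:f}
drop 2:c onto {1:f}
drop 3:f onto {2:c}
drop 4:f onto {3:f}
drop 5:c onto {4:f}
drop 6:b onto floor
ground layer = {0:f, 6:b}
drop-orders for the pieces not yet dropped (sum over which currently-grounded one goes next):
  1 to go: {5} 1  {6} 1
  2 to go: {4,5} 1  {5,6} 2
  3 to go: {3,4,5} 1  {4,5,6} 3
  4 to go: {2,3,4,5} 1  {3,4,5,6} 4
  5 to go: {1,2,3,4,5} 1  {2,3,4,5,6} 5
  if 0:f drops first: 6 orders
  if 6:b drops first: 1 orders
heap linearizations: 7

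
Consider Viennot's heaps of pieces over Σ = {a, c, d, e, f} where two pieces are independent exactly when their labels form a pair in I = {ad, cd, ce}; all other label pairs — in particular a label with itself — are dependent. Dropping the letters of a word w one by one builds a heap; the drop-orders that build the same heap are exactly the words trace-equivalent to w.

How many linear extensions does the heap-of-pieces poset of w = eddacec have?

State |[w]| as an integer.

19

0(e) covers ∅
1(d) covers 0:e
2(d) covers 1:d
3(a) covers 0:e
4(c) covers 3:a
5(e) covers 2:d, 3:a
6(c) covers 4:c
floor of heap: 0:e
completions by unplaced set U, small U first (add the entries for U minus each lowest piece of U):
  |U|=1: {5}:1  {6}:1
  |U|=2: {2,5}:1  {4,6}:1  {5,6}:2
  |U|=3: {1,2,5}:1  {2,5,6}:3  {4,5,6}:3
  |U|=4: {1,2,5,6}:4  {2,4,5,6}:6  {3,4,5,6}:3
  |U|=5: {1,2,4,5,6}:10  {2,3,4,5,6}:9
  start at 0(e): 19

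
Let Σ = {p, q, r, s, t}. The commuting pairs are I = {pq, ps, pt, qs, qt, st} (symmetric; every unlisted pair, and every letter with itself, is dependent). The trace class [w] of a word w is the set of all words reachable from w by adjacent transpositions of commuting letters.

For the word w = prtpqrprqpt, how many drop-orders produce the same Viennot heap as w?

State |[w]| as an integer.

36

#0=p has no predecessor
#1=r depends on [0:p]
#2=t depends on [1:r]
#3=p depends on [1:r]
#4=q depends on [1:r]
#5=r depends on [2:t, 3:p, 4:q]
#6=p depends on [5:r]
#7=r depends on [6:p]
#8=q depends on [7:r]
#9=p depends on [7:r]
#10=t depends on [7:r]
sources: [0:p]
N(rest) = Σ N(rest − s) over sources s of rest; N(one piece) = 1:
  size 1 → [8]=1  [9]=1  [10]=1
  size 2 → [8,9]=2  [8,10]=2  [9,10]=2
  size 3 → [8,9,10]=6
  size 4 → [7,8,9,10]=6
  size 5 → [6,7,8,9,10]=6
  size 6 → [5,6,7,8,9,10]=6
  size 7 → [2,5,6,7,8,9,10]=6  [3,5,6,7,8,9,10]=6  [4,5,6,7,8,9,10]=6
  size 8 → [2,3,5,6,7,8,9,10]=12  [2,4,5,6,7,8,9,10]=12  [3,4,5,6,7,8,9,10]=12
  size 9 → [2,3,4,5,6,7,8,9,10]=36
  first=0(p) contributes 36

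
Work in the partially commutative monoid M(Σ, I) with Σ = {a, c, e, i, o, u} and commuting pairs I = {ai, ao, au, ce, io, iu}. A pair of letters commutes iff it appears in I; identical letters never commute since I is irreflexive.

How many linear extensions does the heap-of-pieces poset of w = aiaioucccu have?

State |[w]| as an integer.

drop 0:a onto floor
drop 1:i onto floor
drop 2:a onto {0:a}
drop 3:i onto {1:i}
drop 4:o onto floor
drop 5:u onto {4:o}
drop 6:c onto {2:a, 3:i, 5:u}
drop 7:c onto {6:c}
drop 8:c onto {7:c}
drop 9:u onto {8:c}
ground layer = {0:a, 1:i, 4:o}
drop-orders for the pieces not yet dropped (sum over which currently-grounded one goes next):
  1 to go: {9} 1
  2 to go: {8,9} 1
  3 to go: {7,8,9} 1
  4 to go: {6,7,8,9} 1
  5 to go: {2,6,7,8,9} 1  {3,6,7,8,9} 1  {5,6,7,8,9} 1
  6 to go: {0,2,6,7,8,9} 1  {1,3,6,7,8,9} 1  {2,3,6,7,8,9} 2  {2,5,6,7,8,9} 2  {3,5,6,7,8,9} 2  {4,5,6,7,8,9} 1
  7 to go: {0,2,3,6,7,8,9} 3  {0,2,5,6,7,8,9} 3  {1,2,3,6,7,8,9} 3  {1,3,5,6,7,8,9} 3  {2,3,5,6,7,8,9} 6  {2,4,5,6,7,8,9} 3  {3,4,5,6,7,8,9} 3
  8 to go: {0,1,2,3,6,7,8,9} 6  {0,2,3,5,6,7,8,9} 12  {0,2,4,5,6,7,8,9} 6  {1,2,3,5,6,7,8,9} 12  {1,3,4,5,6,7,8,9} 6  {2,3,4,5,6,7,8,9} 12
  if 0:a drops first: 30 orders
  if 1:i drops first: 30 orders
  if 4:o drops first: 30 orders
heap linearizations: 90

90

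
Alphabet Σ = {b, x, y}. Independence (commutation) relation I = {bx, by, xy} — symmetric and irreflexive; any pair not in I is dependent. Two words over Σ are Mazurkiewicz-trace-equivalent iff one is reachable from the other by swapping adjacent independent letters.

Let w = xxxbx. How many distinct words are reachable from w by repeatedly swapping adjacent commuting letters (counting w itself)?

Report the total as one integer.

drop 0:x onto floor
drop 1:x onto {0:x}
drop 2:x onto {1:x}
drop 3:b onto floor
drop 4:x onto {2:x}
ground layer = {0:x, 3:b}
drop-orders for the pieces not yet dropped (sum over which currently-grounded one goes next):
  1 to go: {3} 1  {4} 1
  2 to go: {2,4} 1  {3,4} 2
  3 to go: {1,2,4} 1  {2,3,4} 3
  if 0:x drops first: 4 orders
  if 3:b drops first: 1 orders
heap linearizations: 5

5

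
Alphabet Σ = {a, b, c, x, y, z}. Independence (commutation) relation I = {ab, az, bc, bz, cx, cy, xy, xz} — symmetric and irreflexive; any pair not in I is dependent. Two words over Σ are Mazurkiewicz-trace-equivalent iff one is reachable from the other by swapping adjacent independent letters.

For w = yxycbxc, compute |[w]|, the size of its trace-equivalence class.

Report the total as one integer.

63

piece 0:y — minimal
piece 1:x — minimal
piece 2:y rests on {0:y}
piece 3:c — minimal
piece 4:b rests on {1:x, 2:y}
piece 5:x rests on {4:b}
piece 6:c rests on {3:c}
minimal pieces: {0:y, 1:x, 3:c}
ways to finish when only these pieces remain (= sum over removing one remaining piece with nothing left below it):
  1 left: {5}→1  {6}→1
  2 left: {3,6}→1  {4,5}→1  {5,6}→2
  3 left: {1,4,5}→1  {2,4,5}→1  {3,5,6}→3  {4,5,6}→3
  4 left: {0,2,4,5}→1  {1,2,4,5}→2  {1,4,5,6}→4  {2,4,5,6}→4  {3,4,5,6}→6
  5 left: {0,1,2,4,5}→3  {0,2,4,5,6}→5  {1,2,4,5,6}→10  {1,3,4,5,6}→10  {2,3,4,5,6}→10
  placing 0:y first → 30 extensions
  placing 1:x first → 15 extensions
  placing 3:c first → 18 extensions
total linear extensions = 63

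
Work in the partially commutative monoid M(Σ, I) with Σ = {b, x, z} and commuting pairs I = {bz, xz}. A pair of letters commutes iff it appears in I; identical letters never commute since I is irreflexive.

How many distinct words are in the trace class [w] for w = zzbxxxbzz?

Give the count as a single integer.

piece 0:z — minimal
piece 1:z rests on {0:z}
piece 2:b — minimal
piece 3:x rests on {2:b}
piece 4:x rests on {3:x}
piece 5:x rests on {4:x}
piece 6:b rests on {5:x}
piece 7:z rests on {1:z}
piece 8:z rests on {7:z}
minimal pieces: {0:z, 2:b}
ways to finish when only these pieces remain (= sum over removing one remaining piece with nothing left below it):
  1 left: {6}→1  {8}→1
  2 left: {5,6}→1  {6,8}→2  {7,8}→1
  3 left: {1,7,8}→1  {4,5,6}→1  {5,6,8}→3  {6,7,8}→3
  4 left: {0,1,7,8}→1  {1,6,7,8}→4  {3,4,5,6}→1  {4,5,6,8}→4  {5,6,7,8}→6
  5 left: {0,1,6,7,8}→5  {1,5,6,7,8}→10  {2,3,4,5,6}→1  {3,4,5,6,8}→5  {4,5,6,7,8}→10
  6 left: {0,1,5,6,7,8}→15  {1,4,5,6,7,8}→20  {2,3,4,5,6,8}→6  {3,4,5,6,7,8}→15
  7 left: {0,1,4,5,6,7,8}→35  {1,3,4,5,6,7,8}→35  {2,3,4,5,6,7,8}→21
  placing 0:z first → 56 extensions
  placing 2:b first → 70 extensions
total linear extensions = 126

126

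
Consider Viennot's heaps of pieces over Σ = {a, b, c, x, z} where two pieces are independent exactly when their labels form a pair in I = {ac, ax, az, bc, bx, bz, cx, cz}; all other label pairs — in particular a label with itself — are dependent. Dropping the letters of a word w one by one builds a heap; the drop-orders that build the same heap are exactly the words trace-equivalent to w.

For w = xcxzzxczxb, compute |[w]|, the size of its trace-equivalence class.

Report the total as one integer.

360

#0=x has no predecessor
#1=c has no predecessor
#2=x depends on [0:x]
#3=z depends on [2:x]
#4=z depends on [3:z]
#5=x depends on [4:z]
#6=c depends on [1:c]
#7=z depends on [5:x]
#8=x depends on [7:z]
#9=b has no predecessor
sources: [0:x, 1:c, 9:b]
N(rest) = Σ N(rest − s) over sources s of rest; N(one piece) = 1:
  size 1 → [6]=1  [8]=1  [9]=1
  size 2 → [1,6]=1  [6,8]=2  [6,9]=2  [7,8]=1  [8,9]=2
  size 3 → [1,6,8]=3  [1,6,9]=3  [5,7,8]=1  [6,7,8]=3  [6,8,9]=6  [7,8,9]=3
  size 4 → [1,6,7,8]=6  [1,6,8,9]=12  [4,5,7,8]=1  [5,6,7,8]=4  [5,7,8,9]=4  [6,7,8,9]=12
  size 5 → [1,5,6,7,8]=10  [1,6,7,8,9]=30  [3,4,5,7,8]=1  [4,5,6,7,8]=5  [4,5,7,8,9]=5  [5,6,7,8,9]=20
  size 6 → [1,4,5,6,7,8]=15  [1,5,6,7,8,9]=60  [2,3,4,5,7,8]=1  [3,4,5,6,7,8]=6  [3,4,5,7,8,9]=6  [4,5,6,7,8,9]=30
  size 7 → [0,2,3,4,5,7,8]=1  [1,3,4,5,6,7,8]=21  [1,4,5,6,7,8,9]=105  [2,3,4,5,6,7,8]=7  [2,3,4,5,7,8,9]=7  [3,4,5,6,7,8,9]=42
  size 8 → [0,2,3,4,5,6,7,8]=8  [0,2,3,4,5,7,8,9]=8  [1,2,3,4,5,6,7,8]=28  [1,3,4,5,6,7,8,9]=168  [2,3,4,5,6,7,8,9]=56
  first=0(x) contributes 252
  first=1(c) contributes 72
  first=9(b) contributes 36
|[w]| = 360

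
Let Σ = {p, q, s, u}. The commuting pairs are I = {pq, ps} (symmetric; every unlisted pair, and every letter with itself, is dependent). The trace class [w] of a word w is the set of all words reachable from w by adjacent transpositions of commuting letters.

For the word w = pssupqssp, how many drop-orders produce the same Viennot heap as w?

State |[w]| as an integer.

#0=p has no predecessor
#1=s has no predecessor
#2=s depends on [1:s]
#3=u depends on [0:p, 2:s]
#4=p depends on [3:u]
#5=q depends on [3:u]
#6=s depends on [5:q]
#7=s depends on [6:s]
#8=p depends on [4:p]
sources: [0:p, 1:s]
N(rest) = Σ N(rest − s) over sources s of rest; N(one piece) = 1:
  size 1 → [7]=1  [8]=1
  size 2 → [4,8]=1  [6,7]=1  [7,8]=2
  size 3 → [4,7,8]=3  [5,6,7]=1  [6,7,8]=3
  size 4 → [4,6,7,8]=6  [5,6,7,8]=4
  size 5 → [4,5,6,7,8]=10
  size 6 → [3,4,5,6,7,8]=10
  size 7 → [0,3,4,5,6,7,8]=10  [2,3,4,5,6,7,8]=10
  first=0(p) contributes 10
  first=1(s) contributes 20
|[w]| = 30

30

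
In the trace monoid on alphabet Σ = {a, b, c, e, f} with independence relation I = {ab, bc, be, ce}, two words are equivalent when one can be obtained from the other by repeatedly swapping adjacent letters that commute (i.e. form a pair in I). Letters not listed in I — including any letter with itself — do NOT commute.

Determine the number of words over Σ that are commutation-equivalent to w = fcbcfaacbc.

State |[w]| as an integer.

drop 0:f onto floor
drop 1:c onto {0:f}
drop 2:b onto {0:f}
drop 3:c onto {1:c}
drop 4:f onto {2:b, 3:c}
drop 5:a onto {4:f}
drop 6:a onto {5:a}
drop 7:c onto {6:a}
drop 8:b onto {4:f}
drop 9:c onto {7:c}
ground layer = {0:f}
drop-orders for the pieces not yet dropped (sum over which currently-grounded one goes next):
  1 to go: {8} 1  {9} 1
  2 to go: {7,9} 1  {8,9} 2
  3 to go: {6,7,9} 1  {7,8,9} 3
  4 to go: {5,6,7,9} 1  {6,7,8,9} 4
  5 to go: {5,6,7,8,9} 5
  6 to go: {4,5,6,7,8,9} 5
  7 to go: {2,4,5,6,7,8,9} 5  {3,4,5,6,7,8,9} 5
  8 to go: {1,3,4,5,6,7,8,9} 5  {2,3,4,5,6,7,8,9} 10
  if 0:f drops first: 15 orders

15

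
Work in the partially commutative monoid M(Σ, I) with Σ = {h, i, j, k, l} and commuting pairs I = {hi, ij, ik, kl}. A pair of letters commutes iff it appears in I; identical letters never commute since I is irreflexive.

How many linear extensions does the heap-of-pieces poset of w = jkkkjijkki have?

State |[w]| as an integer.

#0=j has no predecessor
#1=k depends on [0:j]
#2=k depends on [1:k]
#3=k depends on [2:k]
#4=j depends on [3:k]
#5=i has no predecessor
#6=j depends on [4:j]
#7=k depends on [6:j]
#8=k depends on [7:k]
#9=i depends on [5:i]
sources: [0:j, 5:i]
N(rest) = Σ N(rest − s) over sources s of rest; N(one piece) = 1:
  size 1 → [8]=1  [9]=1
  size 2 → [5,9]=1  [7,8]=1  [8,9]=2
  size 3 → [5,8,9]=3  [6,7,8]=1  [7,8,9]=3
  size 4 → [4,6,7,8]=1  [5,7,8,9]=6  [6,7,8,9]=4
  size 5 → [3,4,6,7,8]=1  [4,6,7,8,9]=5  [5,6,7,8,9]=10
  size 6 → [2,3,4,6,7,8]=1  [3,4,6,7,8,9]=6  [4,5,6,7,8,9]=15
  size 7 → [1,2,3,4,6,7,8]=1  [2,3,4,6,7,8,9]=7  [3,4,5,6,7,8,9]=21
  size 8 → [0,1,2,3,4,6,7,8]=1  [1,2,3,4,6,7,8,9]=8  [2,3,4,5,6,7,8,9]=28
  first=0(j) contributes 36
  first=5(i) contributes 9
|[w]| = 45

45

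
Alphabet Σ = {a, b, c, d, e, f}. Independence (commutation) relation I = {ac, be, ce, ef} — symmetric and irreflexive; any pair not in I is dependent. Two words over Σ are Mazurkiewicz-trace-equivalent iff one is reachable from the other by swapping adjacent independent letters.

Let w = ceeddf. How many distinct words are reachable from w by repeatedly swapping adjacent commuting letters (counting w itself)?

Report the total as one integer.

0(c) covers ∅
1(e) covers ∅
2(e) covers 1:e
3(d) covers 0:c, 2:e
4(d) covers 3:d
5(f) covers 4:d
floor of heap: 0:c, 1:e
completions by unplaced set U, small U first (add the entries for U minus each lowest piece of U):
  |U|=1: {5}:1
  |U|=2: {4,5}:1
  |U|=3: {3,4,5}:1
  |U|=4: {0,3,4,5}:1  {2,3,4,5}:1
  start at 0(c): 1
  start at 1(e): 2
sum over floor = 3

3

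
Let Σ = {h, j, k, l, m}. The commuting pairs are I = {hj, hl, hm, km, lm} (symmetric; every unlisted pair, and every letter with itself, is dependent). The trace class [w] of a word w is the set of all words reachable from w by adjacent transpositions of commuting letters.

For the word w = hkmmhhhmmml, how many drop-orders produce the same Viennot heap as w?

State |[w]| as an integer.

1848

piece 0:h — minimal
piece 1:k rests on {0:h}
piece 2:m — minimal
piece 3:m rests on {2:m}
piece 4:h rests on {1:k}
piece 5:h rests on {4:h}
piece 6:h rests on {5:h}
piece 7:m rests on {3:m}
piece 8:m rests on {7:m}
piece 9:m rests on {8:m}
piece 10:l rests on {1:k}
minimal pieces: {0:h, 2:m}
ways to finish when only these pieces remain (= sum over removing one remaining piece with nothing left below it):
  1 left: {6}→1  {9}→1  {10}→1
  2 left: {5,6}→1  {6,9}→2  {6,10}→2  {8,9}→1  {9,10}→2
  3 left: {4,5,6}→1  {5,6,9}→3  {5,6,10}→3  {6,8,9}→3  {6,9,10}→6  {7,8,9}→1  {8,9,10}→3
  4 left: {3,7,8,9}→1  {4,5,6,9}→4  {4,5,6,10}→4  {5,6,8,9}→6  {5,6,9,10}→12  {6,7,8,9}→4  {6,8,9,10}→12  {7,8,9,10}→4
  5 left: {1,4,5,6,10}→4  {2,3,7,8,9}→1  {3,6,7,8,9}→5  {3,7,8,9,10}→5  {4,5,6,8,9}→10  {4,5,6,9,10}→20  {5,6,7,8,9}→10  {5,6,8,9,10}→30  {6,7,8,9,10}→20
  6 left: {0,1,4,5,6,10}→4  {1,4,5,6,9,10}→24  {2,3,6,7,8,9}→6  {2,3,7,8,9,10}→6  {3,5,6,7,8,9}→15  {3,6,7,8,9,10}→30  {4,5,6,7,8,9}→20  {4,5,6,8,9,10}→60  {5,6,7,8,9,10}→60
  7 left: {0,1,4,5,6,9,10}→28  {1,4,5,6,8,9,10}→84  {2,3,5,6,7,8,9}→21  {2,3,6,7,8,9,10}→42  {3,4,5,6,7,8,9}→35  {3,5,6,7,8,9,10}→105  {4,5,6,7,8,9,10}→140
  8 left: {0,1,4,5,6,8,9,10}→112  {1,4,5,6,7,8,9,10}→224  {2,3,4,5,6,7,8,9}→56  {2,3,5,6,7,8,9,10}→168  {3,4,5,6,7,8,9,10}→280
  9 left: {0,1,4,5,6,7,8,9,10}→336  {1,3,4,5,6,7,8,9,10}→504  {2,3,4,5,6,7,8,9,10}→504
  placing 0:h first → 1008 extensions
  placing 2:m first → 840 extensions
total linear extensions = 1848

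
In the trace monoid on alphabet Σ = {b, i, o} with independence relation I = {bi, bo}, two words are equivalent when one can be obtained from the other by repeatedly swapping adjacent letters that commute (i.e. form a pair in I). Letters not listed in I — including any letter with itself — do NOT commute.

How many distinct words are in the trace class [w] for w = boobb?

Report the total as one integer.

#0=b has no predecessor
#1=o has no predecessor
#2=o depends on [1:o]
#3=b depends on [0:b]
#4=b depends on [3:b]
sources: [0:b, 1:o]
N(rest) = Σ N(rest − s) over sources s of rest; N(one piece) = 1:
  size 1 → [2]=1  [4]=1
  size 2 → [1,2]=1  [2,4]=2  [3,4]=1
  size 3 → [0,3,4]=1  [1,2,4]=3  [2,3,4]=3
  first=0(b) contributes 6
  first=1(o) contributes 4
|[w]| = 10

10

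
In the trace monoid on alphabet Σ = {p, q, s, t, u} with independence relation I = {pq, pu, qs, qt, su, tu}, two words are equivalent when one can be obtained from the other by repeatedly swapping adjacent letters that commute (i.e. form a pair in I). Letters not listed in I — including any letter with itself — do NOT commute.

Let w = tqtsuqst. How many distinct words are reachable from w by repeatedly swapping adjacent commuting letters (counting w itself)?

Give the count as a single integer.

56

piece 0:t — minimal
piece 1:q — minimal
piece 2:t rests on {0:t}
piece 3:s rests on {2:t}
piece 4:u rests on {1:q}
piece 5:q rests on {4:u}
piece 6:s rests on {3:s}
piece 7:t rests on {6:s}
minimal pieces: {0:t, 1:q}
ways to finish when only these pieces remain (= sum over removing one remaining piece with nothing left below it):
  1 left: {5}→1  {7}→1
  2 left: {4,5}→1  {5,7}→2  {6,7}→1
  3 left: {1,4,5}→1  {3,6,7}→1  {4,5,7}→3  {5,6,7}→3
  4 left: {1,4,5,7}→4  {2,3,6,7}→1  {3,5,6,7}→4  {4,5,6,7}→6
  5 left: {0,2,3,6,7}→1  {1,4,5,6,7}→10  {2,3,5,6,7}→5  {3,4,5,6,7}→10
  6 left: {0,2,3,5,6,7}→6  {1,3,4,5,6,7}→20  {2,3,4,5,6,7}→15
  placing 0:t first → 35 extensions
  placing 1:q first → 21 extensions
total linear extensions = 56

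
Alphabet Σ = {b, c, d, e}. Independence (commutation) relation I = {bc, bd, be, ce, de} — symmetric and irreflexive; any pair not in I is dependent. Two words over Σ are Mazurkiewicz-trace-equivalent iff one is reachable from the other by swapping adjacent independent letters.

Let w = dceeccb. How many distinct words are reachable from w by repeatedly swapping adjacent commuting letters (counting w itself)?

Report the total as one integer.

#0=d has no predecessor
#1=c depends on [0:d]
#2=e has no predecessor
#3=e depends on [2:e]
#4=c depends on [1:c]
#5=c depends on [4:c]
#6=b has no predecessor
sources: [0:d, 2:e, 6:b]
N(rest) = Σ N(rest − s) over sources s of rest; N(one piece) = 1:
  size 1 → [3]=1  [5]=1  [6]=1
  size 2 → [2,3]=1  [3,5]=2  [3,6]=2  [4,5]=1  [5,6]=2
  size 3 → [1,4,5]=1  [2,3,5]=3  [2,3,6]=3  [3,4,5]=3  [3,5,6]=6  [4,5,6]=3
  size 4 → [0,1,4,5]=1  [1,3,4,5]=4  [1,4,5,6]=4  [2,3,4,5]=6  [2,3,5,6]=12  [3,4,5,6]=12
  size 5 → [0,1,3,4,5]=5  [0,1,4,5,6]=5  [1,2,3,4,5]=10  [1,3,4,5,6]=20  [2,3,4,5,6]=30
  first=0(d) contributes 60
  first=2(e) contributes 30
  first=6(b) contributes 15
|[w]| = 105

105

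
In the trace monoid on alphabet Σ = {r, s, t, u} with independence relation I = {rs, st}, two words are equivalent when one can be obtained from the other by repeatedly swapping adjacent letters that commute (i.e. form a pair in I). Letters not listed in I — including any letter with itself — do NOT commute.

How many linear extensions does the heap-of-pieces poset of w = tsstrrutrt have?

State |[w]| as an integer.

drop 0:t onto floor
drop 1:s onto floor
drop 2:s onto {1:s}
drop 3:t onto {0:t}
drop 4:r onto {3:t}
drop 5:r onto {4:r}
drop 6:u onto {2:s, 5:r}
drop 7:t onto {6:u}
drop 8:r onto {7:t}
drop 9:t onto {8:r}
ground layer = {0:t, 1:s}
drop-orders for the pieces not yet dropped (sum over which currently-grounded one goes next):
  1 to go: {9} 1
  2 to go: {8,9} 1
  3 to go: {7,8,9} 1
  4 to go: {6,7,8,9} 1
  5 to go: {2,6,7,8,9} 1  {5,6,7,8,9} 1
  6 to go: {1,2,6,7,8,9} 1  {2,5,6,7,8,9} 2  {4,5,6,7,8,9} 1
  7 to go: {1,2,5,6,7,8,9} 3  {2,4,5,6,7,8,9} 3  {3,4,5,6,7,8,9} 1
  8 to go: {0,3,4,5,6,7,8,9} 1  {1,2,4,5,6,7,8,9} 6  {2,3,4,5,6,7,8,9} 4
  if 0:t drops first: 10 orders
  if 1:s drops first: 5 orders
heap linearizations: 15

15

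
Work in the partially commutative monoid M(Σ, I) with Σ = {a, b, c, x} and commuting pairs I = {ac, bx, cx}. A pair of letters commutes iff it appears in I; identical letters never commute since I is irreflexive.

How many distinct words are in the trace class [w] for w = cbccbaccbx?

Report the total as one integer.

9

#0=c has no predecessor
#1=b depends on [0:c]
#2=c depends on [1:b]
#3=c depends on [2:c]
#4=b depends on [3:c]
#5=a depends on [4:b]
#6=c depends on [4:b]
#7=c depends on [6:c]
#8=b depends on [5:a, 7:c]
#9=x depends on [5:a]
sources: [0:c]
N(rest) = Σ N(rest − s) over sources s of rest; N(one piece) = 1:
  size 1 → [8]=1  [9]=1
  size 2 → [7,8]=1  [8,9]=2
  size 3 → [5,8,9]=2  [6,7,8]=1  [7,8,9]=3
  size 4 → [5,7,8,9]=5  [6,7,8,9]=4
  size 5 → [5,6,7,8,9]=9
  size 6 → [4,5,6,7,8,9]=9
  size 7 → [3,4,5,6,7,8,9]=9
  size 8 → [2,3,4,5,6,7,8,9]=9
  first=0(c) contributes 9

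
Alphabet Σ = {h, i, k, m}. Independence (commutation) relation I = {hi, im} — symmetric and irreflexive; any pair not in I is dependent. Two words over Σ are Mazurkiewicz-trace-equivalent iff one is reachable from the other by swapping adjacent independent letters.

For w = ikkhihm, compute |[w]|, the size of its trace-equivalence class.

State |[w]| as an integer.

0(i) covers ∅
1(k) covers 0:i
2(k) covers 1:k
3(h) covers 2:k
4(i) covers 2:k
5(h) covers 3:h
6(m) covers 5:h
floor of heap: 0:i
completions by unplaced set U, small U first (add the entries for U minus each lowest piece of U):
  |U|=1: {4}:1  {6}:1
  |U|=2: {4,6}:2  {5,6}:1
  |U|=3: {3,5,6}:1  {4,5,6}:3
  |U|=4: {3,4,5,6}:4
  |U|=5: {2,3,4,5,6}:4
  start at 0(i): 4

4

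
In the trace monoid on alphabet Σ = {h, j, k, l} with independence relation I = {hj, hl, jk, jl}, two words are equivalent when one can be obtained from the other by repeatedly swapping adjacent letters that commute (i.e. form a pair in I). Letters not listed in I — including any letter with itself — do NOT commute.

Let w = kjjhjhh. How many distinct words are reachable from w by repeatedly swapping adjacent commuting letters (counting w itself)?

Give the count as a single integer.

35

0(k) covers ∅
1(j) covers ∅
2(j) covers 1:j
3(h) covers 0:k
4(j) covers 2:j
5(h) covers 3:h
6(h) covers 5:h
floor of heap: 0:k, 1:j
completions by unplaced set U, small U first (add the entries for U minus each lowest piece of U):
  |U|=1: {4}:1  {6}:1
  |U|=2: {2,4}:1  {4,6}:2  {5,6}:1
  |U|=3: {1,2,4}:1  {2,4,6}:3  {3,5,6}:1  {4,5,6}:3
  |U|=4: {0,3,5,6}:1  {1,2,4,6}:4  {2,4,5,6}:6  {3,4,5,6}:4
  |U|=5: {0,3,4,5,6}:5  {1,2,4,5,6}:10  {2,3,4,5,6}:10
  start at 0(k): 20
  start at 1(j): 15
sum over floor = 35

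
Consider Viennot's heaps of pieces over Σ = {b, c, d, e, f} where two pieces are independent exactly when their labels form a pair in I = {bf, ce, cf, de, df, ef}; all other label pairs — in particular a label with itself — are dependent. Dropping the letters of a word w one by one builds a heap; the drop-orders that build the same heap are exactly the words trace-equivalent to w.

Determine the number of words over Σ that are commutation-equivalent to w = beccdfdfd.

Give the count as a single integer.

216

drop 0:b onto floor
drop 1:e onto {0:b}
drop 2:c onto {0:b}
drop 3:c onto {2:c}
drop 4:d onto {3:c}
drop 5:f onto floor
drop 6:d onto {4:d}
drop 7:f onto {5:f}
drop 8:d onto {6:d}
ground layer = {0:b, 5:f}
drop-orders for the pieces not yet dropped (sum over which currently-grounded one goes next):
  1 to go: {1} 1  {7} 1  {8} 1
  2 to go: {1,7} 2  {1,8} 2  {5,7} 1  {6,8} 1  {7,8} 2
  3 to go: {1,5,7} 3  {1,6,8} 3  {1,7,8} 6  {4,6,8} 1  {5,7,8} 3  {6,7,8} 3
  4 to go: {1,4,6,8} 4  {1,5,7,8} 12  {1,6,7,8} 12  {3,4,6,8} 1  {4,6,7,8} 4  {5,6,7,8} 6
  5 to go: {1,3,4,6,8} 5  {1,4,6,7,8} 20  {1,5,6,7,8} 30  {2,3,4,6,8} 1  {3,4,6,7,8} 5  {4,5,6,7,8} 10
  6 to go: {1,2,3,4,6,8} 6  {1,3,4,6,7,8} 30  {1,4,5,6,7,8} 60  {2,3,4,6,7,8} 6  {3,4,5,6,7,8} 15
  7 to go: {0,1,2,3,4,6,8} 6  {1,2,3,4,6,7,8} 42  {1,3,4,5,6,7,8} 105  {2,3,4,5,6,7,8} 21
  if 0:b drops first: 168 orders
  if 5:f drops first: 48 orders
heap linearizations: 216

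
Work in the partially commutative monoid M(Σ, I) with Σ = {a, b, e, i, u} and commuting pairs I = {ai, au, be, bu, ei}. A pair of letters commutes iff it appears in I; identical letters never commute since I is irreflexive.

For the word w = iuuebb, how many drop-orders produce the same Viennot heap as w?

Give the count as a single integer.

piece 0:i — minimal
piece 1:u rests on {0:i}
piece 2:u rests on {1:u}
piece 3:e rests on {2:u}
piece 4:b rests on {0:i}
piece 5:b rests on {4:b}
minimal pieces: {0:i}
ways to finish when only these pieces remain (= sum over removing one remaining piece with nothing left below it):
  1 left: {3}→1  {5}→1
  2 left: {2,3}→1  {3,5}→2  {4,5}→1
  3 left: {1,2,3}→1  {2,3,5}→3  {3,4,5}→3
  4 left: {1,2,3,5}→4  {2,3,4,5}→6
  placing 0:i first → 10 extensions

10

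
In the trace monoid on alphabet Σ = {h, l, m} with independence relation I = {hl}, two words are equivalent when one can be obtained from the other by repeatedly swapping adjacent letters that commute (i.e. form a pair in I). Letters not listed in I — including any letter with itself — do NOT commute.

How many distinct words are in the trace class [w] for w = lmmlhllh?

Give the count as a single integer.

10

piece 0:l — minimal
piece 1:m rests on {0:l}
piece 2:m rests on {1:m}
piece 3:l rests on {2:m}
piece 4:h rests on {2:m}
piece 5:l rests on {3:l}
piece 6:l rests on {5:l}
piece 7:h rests on {4:h}
minimal pieces: {0:l}
ways to finish when only these pieces remain (= sum over removing one remaining piece with nothing left below it):
  1 left: {6}→1  {7}→1
  2 left: {4,7}→1  {5,6}→1  {6,7}→2
  3 left: {3,5,6}→1  {4,6,7}→3  {5,6,7}→3
  4 left: {3,5,6,7}→4  {4,5,6,7}→6
  5 left: {3,4,5,6,7}→10
  6 left: {2,3,4,5,6,7}→10
  placing 0:l first → 10 extensions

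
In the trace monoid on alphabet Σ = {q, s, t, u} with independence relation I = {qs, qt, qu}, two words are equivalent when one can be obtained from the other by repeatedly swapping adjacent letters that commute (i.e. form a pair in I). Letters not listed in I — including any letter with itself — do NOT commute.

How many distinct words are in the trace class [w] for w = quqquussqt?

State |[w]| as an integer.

piece 0:q — minimal
piece 1:u — minimal
piece 2:q rests on {0:q}
piece 3:q rests on {2:q}
piece 4:u rests on {1:u}
piece 5:u rests on {4:u}
piece 6:s rests on {5:u}
piece 7:s rests on {6:s}
piece 8:q rests on {3:q}
piece 9:t rests on {7:s}
minimal pieces: {0:q, 1:u}
ways to finish when only these pieces remain (= sum over removing one remaining piece with nothing left below it):
  1 left: {8}→1  {9}→1
  2 left: {3,8}→1  {7,9}→1  {8,9}→2
  3 left: {2,3,8}→1  {3,8,9}→3  {6,7,9}→1  {7,8,9}→3
  4 left: {0,2,3,8}→1  {2,3,8,9}→4  {3,7,8,9}→6  {5,6,7,9}→1  {6,7,8,9}→4
  5 left: {0,2,3,8,9}→5  {2,3,7,8,9}→10  {3,6,7,8,9}→10  {4,5,6,7,9}→1  {5,6,7,8,9}→5
  6 left: {0,2,3,7,8,9}→15  {1,4,5,6,7,9}→1  {2,3,6,7,8,9}→20  {3,5,6,7,8,9}→15  {4,5,6,7,8,9}→6
  7 left: {0,2,3,6,7,8,9}→35  {1,4,5,6,7,8,9}→7  {2,3,5,6,7,8,9}→35  {3,4,5,6,7,8,9}→21
  8 left: {0,2,3,5,6,7,8,9}→70  {1,3,4,5,6,7,8,9}→28  {2,3,4,5,6,7,8,9}→56
  placing 0:q first → 84 extensions
  placing 1:u first → 126 extensions
total linear extensions = 210

210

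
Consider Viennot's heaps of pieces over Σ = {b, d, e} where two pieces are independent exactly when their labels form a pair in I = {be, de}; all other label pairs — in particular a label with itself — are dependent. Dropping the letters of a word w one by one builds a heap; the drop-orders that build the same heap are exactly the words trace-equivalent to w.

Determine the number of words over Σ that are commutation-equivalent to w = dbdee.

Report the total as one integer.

10

piece 0:d — minimal
piece 1:b rests on {0:d}
piece 2:d rests on {1:b}
piece 3:e — minimal
piece 4:e rests on {3:e}
minimal pieces: {0:d, 3:e}
ways to finish when only these pieces remain (= sum over removing one remaining piece with nothing left below it):
  1 left: {2}→1  {4}→1
  2 left: {1,2}→1  {2,4}→2  {3,4}→1
  3 left: {0,1,2}→1  {1,2,4}→3  {2,3,4}→3
  placing 0:d first → 6 extensions
  placing 3:e first → 4 extensions
total linear extensions = 10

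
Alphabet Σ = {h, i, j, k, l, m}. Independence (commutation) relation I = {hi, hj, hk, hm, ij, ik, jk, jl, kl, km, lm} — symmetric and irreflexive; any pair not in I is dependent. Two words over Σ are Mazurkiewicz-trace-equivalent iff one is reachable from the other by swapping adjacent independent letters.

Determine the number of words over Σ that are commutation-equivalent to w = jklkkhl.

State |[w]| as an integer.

140

drop 0:j onto floor
drop 1:k onto floor
drop 2:l onto floor
drop 3:k onto {1:k}
drop 4:k onto {3:k}
drop 5:h onto {2:l}
drop 6:l onto {5:h}
ground layer = {0:j, 1:k, 2:l}
drop-orders for the pieces not yet dropped (sum over which currently-grounded one goes next):
  1 to go: {0} 1  {4} 1  {6} 1
  2 to go: {0,4} 2  {0,6} 2  {3,4} 1  {4,6} 2  {5,6} 1
  3 to go: {0,3,4} 3  {0,4,6} 6  {0,5,6} 3  {1,3,4} 1  {2,5,6} 1  {3,4,6} 3  {4,5,6} 3
  4 to go: {0,1,3,4} 4  {0,2,5,6} 4  {0,3,4,6} 12  {0,4,5,6} 12  {1,3,4,6} 4  {2,4,5,6} 4  {3,4,5,6} 6
  5 to go: {0,1,3,4,6} 20  {0,2,4,5,6} 20  {0,3,4,5,6} 30  {1,3,4,5,6} 10  {2,3,4,5,6} 10
  if 0:j drops first: 20 orders
  if 1:k drops first: 60 orders
  if 2:l drops first: 60 orders
heap linearizations: 140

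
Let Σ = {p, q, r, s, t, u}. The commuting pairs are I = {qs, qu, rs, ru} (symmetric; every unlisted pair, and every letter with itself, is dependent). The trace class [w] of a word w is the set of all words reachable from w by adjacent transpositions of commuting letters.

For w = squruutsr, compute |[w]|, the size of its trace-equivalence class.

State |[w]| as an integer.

drop 0:s onto floor
drop 1:q onto floor
drop 2:u onto {0:s}
drop 3:r onto {1:q}
drop 4:u onto {2:u}
drop 5:u onto {4:u}
drop 6:t onto {3:r, 5:u}
drop 7:s onto {6:t}
drop 8:r onto {6:t}
ground layer = {0:s, 1:q}
drop-orders for the pieces not yet dropped (sum over which currently-grounded one goes next):
  1 to go: {7} 1  {8} 1
  2 to go: {7,8} 2
  3 to go: {6,7,8} 2
  4 to go: {3,6,7,8} 2  {5,6,7,8} 2
  5 to go: {1,3,6,7,8} 2  {3,5,6,7,8} 4  {4,5,6,7,8} 2
  6 to go: {1,3,5,6,7,8} 6  {2,4,5,6,7,8} 2  {3,4,5,6,7,8} 6
  7 to go: {0,2,4,5,6,7,8} 2  {1,3,4,5,6,7,8} 12  {2,3,4,5,6,7,8} 8
  if 0:s drops first: 20 orders
  if 1:q drops first: 10 orders
heap linearizations: 30

30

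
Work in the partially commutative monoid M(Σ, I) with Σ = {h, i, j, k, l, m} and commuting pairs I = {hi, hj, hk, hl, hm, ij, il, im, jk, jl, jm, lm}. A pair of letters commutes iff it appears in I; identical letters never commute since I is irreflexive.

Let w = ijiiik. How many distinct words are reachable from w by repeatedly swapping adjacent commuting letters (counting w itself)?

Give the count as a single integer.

piece 0:i — minimal
piece 1:j — minimal
piece 2:i rests on {0:i}
piece 3:i rests on {2:i}
piece 4:i rests on {3:i}
piece 5:k rests on {4:i}
minimal pieces: {0:i, 1:j}
ways to finish when only these pieces remain (= sum over removing one remaining piece with nothing left below it):
  1 left: {1}→1  {5}→1
  2 left: {1,5}→2  {4,5}→1
  3 left: {1,4,5}→3  {3,4,5}→1
  4 left: {1,3,4,5}→4  {2,3,4,5}→1
  placing 0:i first → 5 extensions
  placing 1:j first → 1 extensions
total linear extensions = 6

6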